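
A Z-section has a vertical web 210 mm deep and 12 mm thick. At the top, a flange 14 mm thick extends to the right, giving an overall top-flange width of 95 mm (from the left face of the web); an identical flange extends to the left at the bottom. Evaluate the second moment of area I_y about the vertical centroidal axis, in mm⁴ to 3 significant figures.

I_y ≈ 6.61 × 10⁶ mm⁴

Decompose the section into non-overlapping parts with the origin at the bottom-left of its bounding rectangle.
Web: 12 × 210, A = 2 520 mm², x = 89 mm, Ī = 30 240 mm⁴.
Top flange (beyond web): 83 × 14, A = 1 162 mm², x = 136.5 mm, Ī = 667 085 mm⁴.
Bottom flange (beyond web): 83 × 14, A = 1 162 mm², x = 41.5 mm, Ī = 667 085 mm⁴.
Centroid: x̄ = ΣA·x / ΣA = 89 mm.
Transfer each piece to the vertical centroidal axis using Ī + A·d² with d = x − 89:
  web: d = 0 mm → contributes +30 240 mm⁴
  top flange (beyond web): d = 47.5 mm → contributes +3 288 847 mm⁴
  bottom flange (beyond web): d = -47.5 mm → contributes +3 288 847 mm⁴
Total I = 6 607 935 mm⁴.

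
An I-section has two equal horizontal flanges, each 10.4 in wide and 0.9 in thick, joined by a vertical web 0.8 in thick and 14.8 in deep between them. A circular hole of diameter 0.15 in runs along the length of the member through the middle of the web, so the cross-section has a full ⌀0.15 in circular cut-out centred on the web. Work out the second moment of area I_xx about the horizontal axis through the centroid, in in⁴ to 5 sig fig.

I_xx ≈ 1371.0 in⁴

Break the section into simple shapes (no overlaps), measuring from the bottom-left corner of the bounding box.
Bottom flange: 10.4 × 0.9, A = 9.36 in², y = 0.45 in, Ī = 0.6318 in⁴.
Web: 0.8 × 14.8, A = 11.84 in², y = 8.3 in, Ī = 216.1195 in⁴.
Top flange: 10.4 × 0.9, A = 9.36 in², y = 16.15 in, Ī = 0.6318 in⁴.
Hole (subtracted): ⌀0.15, A = 0.01767146 in², y = 8.3 in, Ī = 0.00002485049 in⁴.
By symmetry the centroid is at mid-height, ȳ = 8.3 in.
Transfer each piece to the horizontal axis through the centroid using Ī + A·d² with d = y − 8.3:
  bottom flange: d = -7.85 in → contributes +577.4184 in⁴
  web: d = 0 in → contributes +216.1195 in⁴
  top flange: d = 7.85 in → contributes +577.4184 in⁴
  hole: d = 0 in → contributes −0.00002485049 in⁴
Total I = 1370.956 in⁴.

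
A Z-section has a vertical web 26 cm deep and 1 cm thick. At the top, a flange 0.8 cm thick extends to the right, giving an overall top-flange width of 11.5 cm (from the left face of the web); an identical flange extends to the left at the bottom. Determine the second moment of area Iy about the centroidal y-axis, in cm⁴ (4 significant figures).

Decompose the section into non-overlapping parts with the origin at the bottom-left of its bounding rectangle.
Web: 1 × 26, A = 26 cm², x = 11 cm, Ī = 2.16667 cm⁴.
Top flange (beyond web): 10.5 × 0.8, A = 8.4 cm², x = 16.75 cm, Ī = 77.175 cm⁴.
Bottom flange (beyond web): 10.5 × 0.8, A = 8.4 cm², x = 5.25 cm, Ī = 77.175 cm⁴.
Centroid: x̄ = ΣA·x / ΣA = 11 cm.
Transfer each piece to the centroidal y-axis using Ī + A·d² with d = x − 11:
  web: d = 0 cm → contributes +2.16667 cm⁴
  top flange (beyond web): d = 5.75 cm → contributes +354.9 cm⁴
  bottom flange (beyond web): d = -5.75 cm → contributes +354.9 cm⁴
Total I = 711.967 cm⁴.

Iy ≈ 712.0 cm⁴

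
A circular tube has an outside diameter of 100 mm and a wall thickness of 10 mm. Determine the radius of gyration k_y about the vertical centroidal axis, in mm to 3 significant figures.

Treat the section as a set of non-overlapping primitives; coordinates are from the bounding-box lower-left.
Outer circle: ⌀100, A = 7 854 mm², x = 50 mm, Ī = 4 908 739 mm⁴.
Bore (subtracted): ⌀80, A = 5026.5 mm², x = 50 mm, Ī = 2 010 619 mm⁴.
By symmetry the centroid is at mid-width, x̄ = 50 mm.
All pieces are centred on the vertical centroidal axis, so I = ΣĪ (holes subtracted) = 2 898 119 mm⁴.
Radius of gyration: k = √(I/A) = √(2 898 119 / 2827.4) = 32.016 mm.

k_y ≈ 32.0 mm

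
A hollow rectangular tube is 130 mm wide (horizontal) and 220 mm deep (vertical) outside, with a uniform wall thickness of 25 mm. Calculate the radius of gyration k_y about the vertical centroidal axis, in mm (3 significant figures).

Split into non-overlapping primitives; take the origin at the lower-left of the bounding box.
Outer rectangle: 130 × 220, A = 28 600 mm², x = 65 mm, Ī = 40 278 333 mm⁴.
Inner void (subtracted): 80 × 170, A = 13 600 mm², x = 65 mm, Ī = 7 253 333 mm⁴.
By symmetry the centroid is at mid-width, x̄ = 65 mm.
All pieces are centred on the vertical centroidal axis, so I = ΣĪ (holes subtracted) = 33 025 000 mm⁴.
Radius of gyration: k = √(I/A) = √(33 025 000 / 15 000) = 46.922 mm.

k_y ≈ 46.9 mm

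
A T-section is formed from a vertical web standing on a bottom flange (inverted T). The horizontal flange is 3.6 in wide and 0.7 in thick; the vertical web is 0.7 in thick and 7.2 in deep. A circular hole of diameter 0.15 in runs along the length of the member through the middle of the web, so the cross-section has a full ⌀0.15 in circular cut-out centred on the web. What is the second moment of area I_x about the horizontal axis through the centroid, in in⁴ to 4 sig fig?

Decompose the section into non-overlapping parts with the origin at the bottom-left of its bounding rectangle.
Flange: 3.6 × 0.7, A = 2.52 in², y = 0.35 in, Ī = 0.1029 in⁴.
Web: 0.7 × 7.2, A = 5.04 in², y = 4.3 in, Ī = 21.7728 in⁴.
Hole (subtracted): ⌀0.15, A = 0.0176715 in², y = 4.3 in, Ī = 0.0000248505 in⁴.
Centroid: ȳ = ΣA·y / ΣA = 2.98025 in.
Transfer each piece to the horizontal axis through the centroid using Ī + A·d² with d = y − 2.98025:
  flange: d = -2.63025 in → contributes +17.5368 in⁴
  web: d = 1.31975 in → contributes +30.5512 in⁴
  hole: d = 1.31975 in → contributes −0.030804 in⁴
Total I = 48.0572 in⁴.

I_x ≈ 48.06 in⁴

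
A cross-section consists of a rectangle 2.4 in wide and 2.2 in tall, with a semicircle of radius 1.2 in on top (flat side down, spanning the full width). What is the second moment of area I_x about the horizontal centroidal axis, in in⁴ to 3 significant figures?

Break the section into simple shapes (no overlaps), measuring from the bottom-left corner of the bounding box.
Rectangular body: 2.4 × 2.2, A = 5.28 in², y = 1.1 in, Ī = 2.1296 in⁴.
Semicircular cap: semicircle r = 1.2, A = 2.2619 in², y = 2.7093 in, Ī = 0.22759 in⁴.
Centroid: ȳ = ΣA·y / ΣA = 1.5827 in.
Transfer each piece to the horizontal centroidal axis using Ī + A·d² with d = y − 1.5827:
  rectangular body: d = -0.48265 in → contributes +3.3596 in⁴
  semicircular cap: d = 1.1266 in → contributes +3.0987 in⁴
Total I = 6.4583 in⁴.

I_x ≈ 6.46 in⁴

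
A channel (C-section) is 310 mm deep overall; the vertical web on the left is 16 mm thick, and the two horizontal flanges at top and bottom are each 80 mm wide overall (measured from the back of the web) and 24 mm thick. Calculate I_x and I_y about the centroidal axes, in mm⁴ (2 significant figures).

I_x ≈ 1.0 × 10⁸ mm⁴, I_y ≈ 4.2 × 10⁶ mm⁴

Decompose the section into non-overlapping parts with the origin at the bottom-left of its bounding rectangle.
Web: 16 × 310, A = 4 960 mm², y = 155 mm, Ī = 39 721 333 mm⁴.
Top flange (beyond web): 64 × 24, A = 1 536 mm², y = 298 mm, Ī = 73 728 mm⁴.
Bottom flange (beyond web): 64 × 24, A = 1 536 mm², y = 12 mm, Ī = 73 728 mm⁴.
By symmetry the centroid is at mid-height, ȳ = 155 mm.
Transfer each piece to the centroidal x-axis using Ī + A·d² with d = y − 155:
  web: d = 0 mm → contributes +39 721 333 mm⁴
  top flange (beyond web): d = 143 mm → contributes +31 483 392 mm⁴
  bottom flange (beyond web): d = -143 mm → contributes +31 483 392 mm⁴
Total I = 102 688 117 mm⁴.
For the y-axis: x̄ = 23.3 mm.
Repeating about the centroidal y-axis gives I_y = 4 189 672 mm⁴.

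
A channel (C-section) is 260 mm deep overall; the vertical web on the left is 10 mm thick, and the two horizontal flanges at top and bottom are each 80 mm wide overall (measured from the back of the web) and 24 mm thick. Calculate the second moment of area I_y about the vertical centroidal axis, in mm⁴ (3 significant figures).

Decompose the section into non-overlapping parts with the origin at the bottom-left of its bounding rectangle.
Web: 10 × 260, A = 2 600 mm², x = 5 mm, Ī = 21 667 mm⁴.
Top flange (beyond web): 70 × 24, A = 1 680 mm², x = 45 mm, Ī = 686 000 mm⁴.
Bottom flange (beyond web): 70 × 24, A = 1 680 mm², x = 45 mm, Ī = 686 000 mm⁴.
Centroid: x̄ = ΣA·x / ΣA = 27.55 mm.
Transfer each piece to the vertical centroidal axis using Ī + A·d² with d = x − 27.55:
  web: d = -22.55 mm → contributes +1 343 813 mm⁴
  top flange (beyond web): d = 17.45 mm → contributes +1 197 545 mm⁴
  bottom flange (beyond web): d = 17.45 mm → contributes +1 197 545 mm⁴
Total I = 3 738 902 mm⁴.

I_y ≈ 3.74 × 10⁶ mm⁴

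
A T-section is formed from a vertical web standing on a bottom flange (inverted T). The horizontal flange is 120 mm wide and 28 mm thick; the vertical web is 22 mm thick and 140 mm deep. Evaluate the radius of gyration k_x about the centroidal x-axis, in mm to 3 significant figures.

k_x ≈ 50.8 mm

Split into non-overlapping primitives; take the origin at the lower-left of the bounding box.
Flange: 120 × 28, A = 3 360 mm², y = 14 mm, Ī = 219 520 mm⁴.
Web: 22 × 140, A = 3 080 mm², y = 98 mm, Ī = 5 030 667 mm⁴.
Centroid: ȳ = ΣA·y / ΣA = 54.174 mm.
Transfer each piece to the centroidal x-axis using Ī + A·d² with d = y − 54.174:
  flange: d = -40.174 mm → contributes +5 642 369 mm⁴
  web: d = 43.826 mm → contributes +10 946 502 mm⁴
Total I = 16 588 872 mm⁴.
Radius of gyration: k = √(I/A) = √(16 588 872 / 6 440) = 50.753 mm.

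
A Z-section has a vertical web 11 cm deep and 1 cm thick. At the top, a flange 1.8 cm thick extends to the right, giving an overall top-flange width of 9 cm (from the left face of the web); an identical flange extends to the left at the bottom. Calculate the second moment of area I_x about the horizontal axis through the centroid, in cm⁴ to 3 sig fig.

I_x ≈ 728 cm⁴

Decompose the section into non-overlapping parts with the origin at the bottom-left of its bounding rectangle.
Web: 1 × 11, A = 11 cm², y = 5.5 cm, Ī = 110.92 cm⁴.
Top flange (beyond web): 8 × 1.8, A = 14.4 cm², y = 10.1 cm, Ī = 3.888 cm⁴.
Bottom flange (beyond web): 8 × 1.8, A = 14.4 cm², y = 0.9 cm, Ī = 3.888 cm⁴.
Centroid: ȳ = ΣA·y / ΣA = 5.5 cm.
Transfer each piece to the horizontal axis through the centroid using Ī + A·d² with d = y − 5.5:
  web: d = 0 cm → contributes +110.92 cm⁴
  top flange (beyond web): d = 4.6 cm → contributes +308.59 cm⁴
  bottom flange (beyond web): d = -4.6 cm → contributes +308.59 cm⁴
Total I = 728.1 cm⁴.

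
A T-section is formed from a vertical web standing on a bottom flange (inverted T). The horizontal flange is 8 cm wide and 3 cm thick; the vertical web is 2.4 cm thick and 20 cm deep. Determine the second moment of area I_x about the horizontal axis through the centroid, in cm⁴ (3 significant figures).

Break the section into simple shapes (no overlaps), measuring from the bottom-left corner of the bounding box.
Flange: 8 × 3, A = 24 cm², y = 1.5 cm, Ī = 18 cm⁴.
Web: 2.4 × 20, A = 48 cm², y = 13 cm, Ī = 1 600 cm⁴.
Centroid: ȳ = ΣA·y / ΣA = 9.1667 cm.
Transfer each piece to the horizontal axis through the centroid using Ī + A·d² with d = y − 9.1667:
  flange: d = -7.6667 cm → contributes +1428.7 cm⁴
  web: d = 3.8333 cm → contributes +2305.3 cm⁴
Total I = 3 734 cm⁴.

I_x ≈ 3730 cm⁴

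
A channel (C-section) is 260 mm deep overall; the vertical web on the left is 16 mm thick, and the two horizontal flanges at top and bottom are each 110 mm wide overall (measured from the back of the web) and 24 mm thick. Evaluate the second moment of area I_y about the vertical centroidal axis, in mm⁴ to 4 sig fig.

I_y ≈ 9.958 × 10⁶ mm⁴

Break the section into simple shapes (no overlaps), measuring from the bottom-left corner of the bounding box.
Web: 16 × 260, A = 4 160 mm², x = 8 mm, Ī = 88746.7 mm⁴.
Top flange (beyond web): 94 × 24, A = 2 256 mm², x = 63 mm, Ī = 1 661 168 mm⁴.
Bottom flange (beyond web): 94 × 24, A = 2 256 mm², x = 63 mm, Ī = 1 661 168 mm⁴.
Centroid: x̄ = ΣA·x / ΣA = 36.6162 mm.
Transfer each piece to the vertical centroidal axis using Ī + A·d² with d = x − 36.6162:
  web: d = -28.6162 mm → contributes +3 495 325 mm⁴
  top flange (beyond web): d = 26.3838 mm → contributes +3 231 576 mm⁴
  bottom flange (beyond web): d = 26.3838 mm → contributes +3 231 576 mm⁴
Total I = 9 958 478 mm⁴.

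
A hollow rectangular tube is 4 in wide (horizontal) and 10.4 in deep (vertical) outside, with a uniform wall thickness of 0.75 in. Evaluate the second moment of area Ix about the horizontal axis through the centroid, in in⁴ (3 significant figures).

Ix ≈ 228 in⁴

Split into non-overlapping primitives; take the origin at the lower-left of the bounding box.
Outer rectangle: 4 × 10.4, A = 41.6 in², y = 5.2 in, Ī = 374.95 in⁴.
Inner void (subtracted): 2.5 × 8.9, A = 22.25 in², y = 5.2 in, Ī = 146.87 in⁴.
By symmetry the centroid is at mid-height, ȳ = 5.2 in.
All pieces are centred on the horizontal axis through the centroid, so I = ΣĪ (holes subtracted) = 228.09 in⁴.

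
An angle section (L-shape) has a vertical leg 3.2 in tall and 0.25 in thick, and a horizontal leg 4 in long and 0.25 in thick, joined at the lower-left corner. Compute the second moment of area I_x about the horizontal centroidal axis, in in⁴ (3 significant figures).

I_x ≈ 1.63 in⁴

Split into non-overlapping primitives; take the origin at the lower-left of the bounding box.
Vertical leg: 0.25 × 3.2, A = 0.8 in², y = 1.6 in, Ī = 0.68267 in⁴.
Horizontal leg (remainder): 3.75 × 0.25, A = 0.9375 in², y = 0.125 in, Ī = 0.0048828 in⁴.
Centroid: ȳ = ΣA·y / ΣA = 0.80414 in.
Transfer each piece to the horizontal centroidal axis using Ī + A·d² with d = y − 0.80414:
  vertical leg: d = 0.79586 in → contributes +1.1894 in⁴
  horizontal leg (remainder): d = -0.67914 in → contributes +0.43728 in⁴
Total I = 1.6267 in⁴.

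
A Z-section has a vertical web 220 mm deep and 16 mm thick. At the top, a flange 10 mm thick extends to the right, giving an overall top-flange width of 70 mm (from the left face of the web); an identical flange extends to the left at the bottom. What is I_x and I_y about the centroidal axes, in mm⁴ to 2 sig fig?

Split into non-overlapping primitives; take the origin at the lower-left of the bounding box.
Web: 16 × 220, A = 3 520 mm², y = 110 mm, Ī = 14 197 333 mm⁴.
Top flange (beyond web): 54 × 10, A = 540 mm², y = 215 mm, Ī = 4 500 mm⁴.
Bottom flange (beyond web): 54 × 10, A = 540 mm², y = 5 mm, Ī = 4 500 mm⁴.
Centroid: ȳ = ΣA·y / ΣA = 110 mm.
Transfer each piece to the centroidal x-axis using Ī + A·d² with d = y − 110:
  web: d = 0 mm → contributes +14 197 333 mm⁴
  top flange (beyond web): d = 105 mm → contributes +5 958 000 mm⁴
  bottom flange (beyond web): d = -105 mm → contributes +5 958 000 mm⁴
Total I = 26 113 333 mm⁴.
For the y-axis: x̄ = 62 mm.
Repeating about the centroidal y-axis gives I_y = 1 660 533 mm⁴.

I_x ≈ 2.6 × 10⁷ mm⁴, I_y ≈ 1.7 × 10⁶ mm⁴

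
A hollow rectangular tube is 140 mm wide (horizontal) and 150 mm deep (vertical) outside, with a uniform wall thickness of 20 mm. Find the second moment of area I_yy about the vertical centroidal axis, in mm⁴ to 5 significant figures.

I_yy ≈ 2.5133 × 10⁷ mm⁴

Break the section into simple shapes (no overlaps), measuring from the bottom-left corner of the bounding box.
Outer rectangle: 140 × 150, A = 21 000 mm², x = 70 mm, Ī = 34 300 000 mm⁴.
Inner void (subtracted): 100 × 110, A = 11 000 mm², x = 70 mm, Ī = 9 166 667 mm⁴.
By symmetry the centroid is at mid-width, x̄ = 70 mm.
All pieces are centred on the vertical centroidal axis, so I = ΣĪ (holes subtracted) = 25 133 333 mm⁴.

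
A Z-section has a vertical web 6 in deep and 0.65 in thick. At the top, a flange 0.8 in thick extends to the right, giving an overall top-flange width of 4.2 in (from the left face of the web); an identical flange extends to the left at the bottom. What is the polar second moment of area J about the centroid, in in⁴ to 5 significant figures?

J ≈ 81.551 in⁴

Decompose the section into non-overlapping parts with the origin at the bottom-left of its bounding rectangle.
Web: 0.65 × 6, A = 3.9 in², y = 3 in, Ī = 11.7 in⁴.
Top flange (beyond web): 3.55 × 0.8, A = 2.84 in², y = 5.6 in, Ī = 0.1514667 in⁴.
Bottom flange (beyond web): 3.55 × 0.8, A = 2.84 in², y = 0.4 in, Ī = 0.1514667 in⁴.
Centroid: ȳ = ΣA·y / ΣA = 3 in.
Transfer each piece to the centroidal x-axis using Ī + A·d² with d = y − 3:
  web: d = 0 in → contributes +11.7 in⁴
  top flange (beyond web): d = 2.6 in → contributes +19.34987 in⁴
  bottom flange (beyond web): d = -2.6 in → contributes +19.34987 in⁴
Total I = 50.39973 in⁴.
For the y-axis: x̄ = 3.875 in.
Repeating about the centroidal y-axis gives I_y = 31.1513 in⁴.
Polar second moment: J = I_x + I_y = 81.55103 in⁴.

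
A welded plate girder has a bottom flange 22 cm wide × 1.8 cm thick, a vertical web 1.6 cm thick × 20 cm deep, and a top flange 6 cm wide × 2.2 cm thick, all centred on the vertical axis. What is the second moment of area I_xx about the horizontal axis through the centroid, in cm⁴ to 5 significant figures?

I_xx ≈ 6455.3 cm⁴

Decompose the section into non-overlapping parts with the origin at the bottom-left of its bounding rectangle.
Bottom plate: 22 × 1.8, A = 39.6 cm², y = 0.9 cm, Ī = 10.692 cm⁴.
Web plate: 1.6 × 20, A = 32 cm², y = 11.8 cm, Ī = 1066.667 cm⁴.
Top plate: 6 × 2.2, A = 13.2 cm², y = 22.9 cm, Ī = 5.324 cm⁴.
Centroid: ȳ = ΣA·y / ΣA = 8.437736 cm.
Transfer each piece to the horizontal axis through the centroid using Ī + A·d² with d = y − 8.437736:
  bottom plate: d = -7.537736 cm → contributes +2260.663 cm⁴
  web plate: d = 3.362264 cm → contributes +1428.421 cm⁴
  top plate: d = 14.46226 cm → contributes +2766.198 cm⁴
Total I = 6455.282 cm⁴.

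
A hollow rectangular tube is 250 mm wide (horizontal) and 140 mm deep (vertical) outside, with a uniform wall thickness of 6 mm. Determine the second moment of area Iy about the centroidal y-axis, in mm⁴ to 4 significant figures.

Iy ≈ 3.849 × 10⁷ mm⁴

Decompose the section into non-overlapping parts with the origin at the bottom-left of its bounding rectangle.
Outer rectangle: 250 × 140, A = 35 000 mm², x = 125 mm, Ī = 182 291 667 mm⁴.
Inner void (subtracted): 238 × 128, A = 30 464 mm², x = 125 mm, Ī = 143 800 235 mm⁴.
By symmetry the centroid is at mid-width, x̄ = 125 mm.
All pieces are centred on the centroidal y-axis, so I = ΣĪ (holes subtracted) = 38 491 432 mm⁴.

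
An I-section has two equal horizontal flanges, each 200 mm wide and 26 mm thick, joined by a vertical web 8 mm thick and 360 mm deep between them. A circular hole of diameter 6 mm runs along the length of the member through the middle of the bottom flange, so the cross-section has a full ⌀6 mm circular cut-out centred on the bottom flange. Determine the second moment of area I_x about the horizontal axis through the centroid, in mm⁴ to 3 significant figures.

Decompose the section into non-overlapping parts with the origin at the bottom-left of its bounding rectangle.
Bottom flange: 200 × 26, A = 5 200 mm², y = 13 mm, Ī = 292 933 mm⁴.
Web: 8 × 360, A = 2 880 mm², y = 206 mm, Ī = 31 104 000 mm⁴.
Top flange: 200 × 26, A = 5 200 mm², y = 399 mm, Ī = 292 933 mm⁴.
Hole (subtracted): ⌀6, A = 28.274 mm², y = 13 mm, Ī = 63.617 mm⁴.
Centroid: ȳ = ΣA·y / ΣA = 206.41 mm.
Transfer each piece to the horizontal axis through the centroid using Ī + A·d² with d = y − 206.41:
  bottom flange: d = -193.41 mm → contributes +194 815 163 mm⁴
  web: d = -0.41179 mm → contributes +31 104 488 mm⁴
  top flange: d = 192.59 mm → contributes +193 162 067 mm⁴
  hole: d = -193.41 mm → contributes −1 057 753 mm⁴
Total I = 418 023 965 mm⁴.

I_x ≈ 4.18 × 10⁸ mm⁴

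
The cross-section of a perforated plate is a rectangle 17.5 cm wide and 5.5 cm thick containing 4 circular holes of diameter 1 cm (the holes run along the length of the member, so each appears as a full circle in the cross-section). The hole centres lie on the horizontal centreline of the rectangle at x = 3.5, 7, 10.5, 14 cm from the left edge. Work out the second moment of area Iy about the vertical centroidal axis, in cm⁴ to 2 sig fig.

Iy ≈ 2400 cm⁴

Break the section into simple shapes (no overlaps), measuring from the bottom-left corner of the bounding box.
Plate: 17.5 × 5.5, A = 96.25 cm², x = 8.75 cm, Ī = 2 456 cm⁴.
Hole 1 (subtracted): ⌀1, A = 0.7854 cm², x = 3.5 cm, Ī = 0.04909 cm⁴.
Hole 2 (subtracted): ⌀1, A = 0.7854 cm², x = 7 cm, Ī = 0.04909 cm⁴.
Hole 3 (subtracted): ⌀1, A = 0.7854 cm², x = 10.5 cm, Ī = 0.04909 cm⁴.
Hole 4 (subtracted): ⌀1, A = 0.7854 cm², x = 14 cm, Ī = 0.04909 cm⁴.
By symmetry the centroid is at mid-width, x̄ = 8.75 cm.
Transfer each piece to the vertical centroidal axis using Ī + A·d² with d = x − 8.75:
  plate: d = 0 cm → contributes +2 456 cm⁴
  hole 1: d = -5.25 cm → contributes −21.7 cm⁴
  hole 2: d = -1.75 cm → contributes −2.454 cm⁴
  hole 3: d = 1.75 cm → contributes −2.454 cm⁴
  hole 4: d = 5.25 cm → contributes −21.7 cm⁴
Total I = 2 408 cm⁴.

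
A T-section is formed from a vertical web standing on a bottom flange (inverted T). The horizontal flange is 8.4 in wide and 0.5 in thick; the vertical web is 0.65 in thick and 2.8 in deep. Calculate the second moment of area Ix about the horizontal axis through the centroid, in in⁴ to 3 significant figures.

Ix ≈ 4.73 in⁴

Treat the section as a set of non-overlapping primitives; coordinates are from the bounding-box lower-left.
Flange: 8.4 × 0.5, A = 4.2 in², y = 0.25 in, Ī = 0.0875 in⁴.
Web: 0.65 × 2.8, A = 1.82 in², y = 1.9 in, Ī = 1.1891 in⁴.
Centroid: ȳ = ΣA·y / ΣA = 0.74884 in.
Transfer each piece to the horizontal axis through the centroid using Ī + A·d² with d = y − 0.74884:
  flange: d = -0.49884 in → contributes +1.1326 in⁴
  web: d = 1.1512 in → contributes +3.6009 in⁴
Total I = 4.7335 in⁴.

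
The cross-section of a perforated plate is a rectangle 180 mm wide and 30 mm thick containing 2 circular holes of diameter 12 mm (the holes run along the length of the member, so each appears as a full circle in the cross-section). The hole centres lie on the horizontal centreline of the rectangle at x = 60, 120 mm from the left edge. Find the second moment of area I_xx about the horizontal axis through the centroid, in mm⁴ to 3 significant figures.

Break the section into simple shapes (no overlaps), measuring from the bottom-left corner of the bounding box.
Plate: 180 × 30, A = 5 400 mm², y = 15 mm, Ī = 405 000 mm⁴.
Hole 1 (subtracted): ⌀12, A = 113.1 mm², y = 15 mm, Ī = 1017.9 mm⁴.
Hole 2 (subtracted): ⌀12, A = 113.1 mm², y = 15 mm, Ī = 1017.9 mm⁴.
By symmetry the centroid is at mid-height, ȳ = 15 mm.
All pieces are centred on the horizontal axis through the centroid, so I = ΣĪ (holes subtracted) = 402 964 mm⁴.

I_xx ≈ 4.03 × 10⁵ mm⁴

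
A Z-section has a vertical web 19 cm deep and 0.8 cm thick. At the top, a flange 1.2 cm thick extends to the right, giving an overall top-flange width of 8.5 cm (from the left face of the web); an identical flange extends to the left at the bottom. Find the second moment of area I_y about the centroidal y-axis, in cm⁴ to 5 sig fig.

I_y ≈ 425.91 cm⁴

Break the section into simple shapes (no overlaps), measuring from the bottom-left corner of the bounding box.
Web: 0.8 × 19, A = 15.2 cm², x = 8.1 cm, Ī = 0.8106667 cm⁴.
Top flange (beyond web): 7.7 × 1.2, A = 9.24 cm², x = 12.35 cm, Ī = 45.6533 cm⁴.
Bottom flange (beyond web): 7.7 × 1.2, A = 9.24 cm², x = 3.85 cm, Ī = 45.6533 cm⁴.
Centroid: x̄ = ΣA·x / ΣA = 8.1 cm.
Transfer each piece to the centroidal y-axis using Ī + A·d² with d = x − 8.1:
  web: d = 0 cm → contributes +0.8106667 cm⁴
  top flange (beyond web): d = 4.25 cm → contributes +212.5508 cm⁴
  bottom flange (beyond web): d = -4.25 cm → contributes +212.5508 cm⁴
Total I = 425.9123 cm⁴.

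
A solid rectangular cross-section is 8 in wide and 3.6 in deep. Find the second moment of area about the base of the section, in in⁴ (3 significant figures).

The section: 8 × 3.6, A = 28.8 in², y = 1.8 in, Ī = 31.104 in⁴.
Transfer it to the bottom edge using Ī + A·d² with d = y − 0:
  the section: d = 1.8 in → contributes +124.42 in⁴
Total I = 124.42 in⁴.

I_base ≈ 124 in⁴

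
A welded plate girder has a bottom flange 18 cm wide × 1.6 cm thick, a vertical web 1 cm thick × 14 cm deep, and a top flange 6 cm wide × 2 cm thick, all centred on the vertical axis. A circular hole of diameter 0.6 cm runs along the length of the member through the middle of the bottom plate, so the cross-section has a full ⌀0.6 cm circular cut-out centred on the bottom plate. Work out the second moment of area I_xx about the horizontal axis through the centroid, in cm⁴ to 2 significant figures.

Split into non-overlapping primitives; take the origin at the lower-left of the bounding box.
Bottom plate: 18 × 1.6, A = 28.8 cm², y = 0.8 cm, Ī = 6.144 cm⁴.
Web plate: 1 × 14, A = 14 cm², y = 8.6 cm, Ī = 228.7 cm⁴.
Top plate: 6 × 2, A = 12 cm², y = 16.6 cm, Ī = 4 cm⁴.
Hole (subtracted): ⌀0.6, A = 0.2827 cm², y = 0.8 cm, Ī = 0.006362 cm⁴.
Centroid: ȳ = ΣA·y / ΣA = 6.281 cm.
Transfer each piece to the horizontal axis through the centroid using Ī + A·d² with d = y − 6.281:
  bottom plate: d = -5.481 cm → contributes +871.3 cm⁴
  web plate: d = 2.319 cm → contributes +304 cm⁴
  top plate: d = 10.32 cm → contributes +1 282 cm⁴
  hole: d = -5.481 cm → contributes −8.5 cm⁴
Total I = 2 449 cm⁴.

I_xx ≈ 2400 cm⁴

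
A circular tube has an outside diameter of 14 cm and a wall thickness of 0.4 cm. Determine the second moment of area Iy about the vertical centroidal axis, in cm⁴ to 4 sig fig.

Decompose the section into non-overlapping parts with the origin at the bottom-left of its bounding rectangle.
Outer circle: ⌀14, A = 153.938 cm², x = 7 cm, Ī = 1885.74 cm⁴.
Bore (subtracted): ⌀13.2, A = 136.848 cm², x = 7 cm, Ī = 1490.27 cm⁴.
By symmetry the centroid is at mid-width, x̄ = 7 cm.
All pieces are centred on the vertical centroidal axis, so I = ΣĪ (holes subtracted) = 395.469 cm⁴.

Iy ≈ 395.5 cm⁴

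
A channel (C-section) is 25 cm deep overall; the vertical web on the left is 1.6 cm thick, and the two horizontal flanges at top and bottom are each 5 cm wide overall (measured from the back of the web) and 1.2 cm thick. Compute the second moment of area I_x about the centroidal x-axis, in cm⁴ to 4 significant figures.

Break the section into simple shapes (no overlaps), measuring from the bottom-left corner of the bounding box.
Web: 1.6 × 25, A = 40 cm², y = 12.5 cm, Ī = 2083.33 cm⁴.
Top flange (beyond web): 3.4 × 1.2, A = 4.08 cm², y = 24.4 cm, Ī = 0.4896 cm⁴.
Bottom flange (beyond web): 3.4 × 1.2, A = 4.08 cm², y = 0.6 cm, Ī = 0.4896 cm⁴.
By symmetry the centroid is at mid-height, ȳ = 12.5 cm.
Transfer each piece to the centroidal x-axis using Ī + A·d² with d = y − 12.5:
  web: d = 0 cm → contributes +2083.33 cm⁴
  top flange (beyond web): d = 11.9 cm → contributes +578.258 cm⁴
  bottom flange (beyond web): d = -11.9 cm → contributes +578.258 cm⁴
Total I = 3239.85 cm⁴.

I_x ≈ 3240 cm⁴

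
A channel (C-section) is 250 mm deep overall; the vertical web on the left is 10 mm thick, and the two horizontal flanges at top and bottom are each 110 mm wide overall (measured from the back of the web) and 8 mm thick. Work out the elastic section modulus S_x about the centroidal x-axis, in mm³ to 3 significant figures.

Treat the section as a set of non-overlapping primitives; coordinates are from the bounding-box lower-left.
Web: 10 × 250, A = 2 500 mm², y = 125 mm, Ī = 13 020 833 mm⁴.
Top flange (beyond web): 100 × 8, A = 800 mm², y = 246 mm, Ī = 4266.7 mm⁴.
Bottom flange (beyond web): 100 × 8, A = 800 mm², y = 4 mm, Ī = 4266.7 mm⁴.
By symmetry the centroid is at mid-height, ȳ = 125 mm.
Transfer each piece to the centroidal x-axis using Ī + A·d² with d = y − 125:
  web: d = 0 mm → contributes +13 020 833 mm⁴
  top flange (beyond web): d = 121 mm → contributes +11 717 067 mm⁴
  bottom flange (beyond web): d = -121 mm → contributes +11 717 067 mm⁴
Total I = 36 454 967 mm⁴.
Extreme fibre distance c = 125 mm; S = I/c = 291 640 mm³.

S_x ≈ 2.92 × 10⁵ mm³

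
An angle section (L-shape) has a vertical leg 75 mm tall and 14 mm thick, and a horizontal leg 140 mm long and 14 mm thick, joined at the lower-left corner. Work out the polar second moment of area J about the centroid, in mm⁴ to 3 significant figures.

Treat the section as a set of non-overlapping primitives; coordinates are from the bounding-box lower-left.
Vertical leg: 14 × 75, A = 1 050 mm², y = 37.5 mm, Ī = 492 188 mm⁴.
Horizontal leg (remainder): 126 × 14, A = 1 764 mm², y = 7 mm, Ī = 28 812 mm⁴.
Centroid: ȳ = ΣA·y / ΣA = 18.381 mm.
Transfer each piece to the centroidal x-axis using Ī + A·d² with d = y − 18.381:
  vertical leg: d = 19.119 mm → contributes +876 017 mm⁴
  horizontal leg (remainder): d = -11.381 mm → contributes +257 282 mm⁴
Total I = 1 133 298 mm⁴.
For the y-axis: x̄ = 50.881 mm.
Repeating about the centroidal y-axis gives I_y = 5 576 146 mm⁴.
Polar second moment: J = I_x + I_y = 6 709 444 mm⁴.

J ≈ 6.71 × 10⁶ mm⁴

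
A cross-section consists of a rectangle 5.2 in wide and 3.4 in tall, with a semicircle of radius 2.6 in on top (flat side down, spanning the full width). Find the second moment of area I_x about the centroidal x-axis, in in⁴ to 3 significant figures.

Treat the section as a set of non-overlapping primitives; coordinates are from the bounding-box lower-left.
Rectangular body: 5.2 × 3.4, A = 17.68 in², y = 1.7 in, Ī = 17.032 in⁴.
Semicircular cap: semicircle r = 2.6, A = 10.619 in², y = 4.5035 in, Ī = 5.0156 in⁴.
Centroid: ȳ = ΣA·y / ΣA = 2.752 in.
Transfer each piece to the centroidal x-axis using Ī + A·d² with d = y − 2.752:
  rectangular body: d = -1.052 in → contributes +36.597 in⁴
  semicircular cap: d = 1.7515 in → contributes +37.591 in⁴
Total I = 74.188 in⁴.

I_x ≈ 74.2 in⁴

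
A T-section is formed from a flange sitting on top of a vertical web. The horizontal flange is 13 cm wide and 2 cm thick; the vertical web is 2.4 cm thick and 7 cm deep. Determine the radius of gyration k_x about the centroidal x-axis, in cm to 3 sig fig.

k_x ≈ 2.58 cm

Decompose the section into non-overlapping parts with the origin at the bottom-left of its bounding rectangle.
Flange: 13 × 2, A = 26 cm², y = 8 cm, Ī = 8.6667 cm⁴.
Web: 2.4 × 7, A = 16.8 cm², y = 3.5 cm, Ī = 68.6 cm⁴.
Centroid: ȳ = ΣA·y / ΣA = 6.2336 cm.
Transfer each piece to the centroidal x-axis using Ī + A·d² with d = y − 6.2336:
  flange: d = 1.7664 cm → contributes +89.787 cm⁴
  web: d = -2.7336 cm → contributes +194.14 cm⁴
Total I = 283.93 cm⁴.
Radius of gyration: k = √(I/A) = √(283.93 / 42.8) = 2.5756 cm.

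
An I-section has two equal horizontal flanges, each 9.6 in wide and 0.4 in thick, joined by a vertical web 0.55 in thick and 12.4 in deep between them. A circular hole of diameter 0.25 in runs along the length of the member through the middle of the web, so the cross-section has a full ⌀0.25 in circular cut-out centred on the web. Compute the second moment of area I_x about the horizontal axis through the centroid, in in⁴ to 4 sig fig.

Decompose the section into non-overlapping parts with the origin at the bottom-left of its bounding rectangle.
Bottom flange: 9.6 × 0.4, A = 3.84 in², y = 0.2 in, Ī = 0.0512 in⁴.
Web: 0.55 × 12.4, A = 6.82 in², y = 6.6 in, Ī = 87.3869 in⁴.
Top flange: 9.6 × 0.4, A = 3.84 in², y = 13 in, Ī = 0.0512 in⁴.
Hole (subtracted): ⌀0.25, A = 0.0490874 in², y = 6.6 in, Ī = 0.000191748 in⁴.
By symmetry the centroid is at mid-height, ȳ = 6.6 in.
Transfer each piece to the horizontal axis through the centroid using Ī + A·d² with d = y − 6.6:
  bottom flange: d = -6.4 in → contributes +157.338 in⁴
  web: d = 0 in → contributes +87.3869 in⁴
  top flange: d = 6.4 in → contributes +157.338 in⁴
  hole: d = 0 in → contributes −0.000191748 in⁴
Total I = 402.062 in⁴.

I_x ≈ 402.1 in⁴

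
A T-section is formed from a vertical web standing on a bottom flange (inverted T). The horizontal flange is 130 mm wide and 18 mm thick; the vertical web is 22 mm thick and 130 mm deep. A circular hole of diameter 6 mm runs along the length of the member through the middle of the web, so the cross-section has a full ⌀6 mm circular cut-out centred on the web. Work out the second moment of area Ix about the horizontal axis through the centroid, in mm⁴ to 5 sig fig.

Treat the section as a set of non-overlapping primitives; coordinates are from the bounding-box lower-left.
Flange: 130 × 18, A = 2 340 mm², y = 9 mm, Ī = 63 180 mm⁴.
Web: 22 × 130, A = 2 860 mm², y = 83 mm, Ī = 4 027 833 mm⁴.
Hole (subtracted): ⌀6, A = 28.27433 mm², y = 83 mm, Ī = 63.61725 mm⁴.
Centroid: ȳ = ΣA·y / ΣA = 49.51795 mm.
Transfer each piece to the horizontal axis through the centroid using Ī + A·d² with d = y − 49.51795:
  flange: d = -40.51795 mm → contributes +3 904 767 mm⁴
  web: d = 33.48205 mm → contributes +7 234 031 mm⁴
  hole: d = 33.48205 mm → contributes −31760.5 mm⁴
Total I = 11 107 037 mm⁴.

Ix ≈ 1.1107 × 10⁷ mm⁴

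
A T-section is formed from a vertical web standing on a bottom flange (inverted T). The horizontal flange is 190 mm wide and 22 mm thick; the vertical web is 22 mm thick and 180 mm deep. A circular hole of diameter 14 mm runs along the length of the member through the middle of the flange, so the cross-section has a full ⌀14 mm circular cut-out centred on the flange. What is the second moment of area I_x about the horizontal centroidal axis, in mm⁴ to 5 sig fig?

Break the section into simple shapes (no overlaps), measuring from the bottom-left corner of the bounding box.
Flange: 190 × 22, A = 4 180 mm², y = 11 mm, Ī = 168593.3 mm⁴.
Web: 22 × 180, A = 3 960 mm², y = 112 mm, Ī = 10 692 000 mm⁴.
Hole (subtracted): ⌀14, A = 153.938 mm², y = 11 mm, Ī = 1885.741 mm⁴.
Centroid: ȳ = ΣA·y / ΣA = 61.08226 mm.
Transfer each piece to the horizontal centroidal axis using Ī + A·d² with d = y − 61.08226:
  flange: d = -50.08226 mm → contributes +10 653 005 mm⁴
  web: d = 50.91774 mm → contributes +20 958 762 mm⁴
  hole: d = -50.08226 mm → contributes −387998.1 mm⁴
Total I = 31 223 768 mm⁴.

I_x ≈ 3.1224 × 10⁷ mm⁴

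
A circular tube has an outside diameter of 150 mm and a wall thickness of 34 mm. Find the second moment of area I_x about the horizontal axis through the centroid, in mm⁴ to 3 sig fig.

I_x ≈ 2.26 × 10⁷ mm⁴

Decompose the section into non-overlapping parts with the origin at the bottom-left of its bounding rectangle.
Outer circle: ⌀150, A = 17 671 mm², y = 75 mm, Ī = 24 850 489 mm⁴.
Bore (subtracted): ⌀82, A = 5 281 mm², y = 75 mm, Ī = 2 219 347 mm⁴.
By symmetry the centroid is at mid-height, ȳ = 75 mm.
All pieces are centred on the horizontal axis through the centroid, so I = ΣĪ (holes subtracted) = 22 631 141 mm⁴.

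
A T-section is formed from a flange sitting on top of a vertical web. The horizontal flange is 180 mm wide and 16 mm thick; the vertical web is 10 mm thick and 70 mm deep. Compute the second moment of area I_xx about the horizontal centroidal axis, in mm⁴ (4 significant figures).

Decompose the section into non-overlapping parts with the origin at the bottom-left of its bounding rectangle.
Flange: 180 × 16, A = 2 880 mm², y = 78 mm, Ī = 61 440 mm⁴.
Web: 10 × 70, A = 700 mm², y = 35 mm, Ī = 285 833 mm⁴.
Centroid: ȳ = ΣA·y / ΣA = 69.5922 mm.
Transfer each piece to the horizontal centroidal axis using Ī + A·d² with d = y − 69.5922:
  flange: d = 8.40782 mm → contributes +265 031 mm⁴
  web: d = -34.5922 mm → contributes +1 123 467 mm⁴
Total I = 1 388 498 mm⁴.

I_xx ≈ 1.388 × 10⁶ mm⁴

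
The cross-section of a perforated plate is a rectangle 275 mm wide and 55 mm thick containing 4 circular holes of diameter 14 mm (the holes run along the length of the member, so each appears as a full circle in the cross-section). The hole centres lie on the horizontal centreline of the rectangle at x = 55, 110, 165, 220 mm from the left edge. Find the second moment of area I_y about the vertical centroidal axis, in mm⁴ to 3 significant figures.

Decompose the section into non-overlapping parts with the origin at the bottom-left of its bounding rectangle.
Plate: 275 × 55, A = 15 125 mm², x = 137.5 mm, Ī = 95 319 010 mm⁴.
Hole 1 (subtracted): ⌀14, A = 153.94 mm², x = 55 mm, Ī = 1885.7 mm⁴.
Hole 2 (subtracted): ⌀14, A = 153.94 mm², x = 110 mm, Ī = 1885.7 mm⁴.
Hole 3 (subtracted): ⌀14, A = 153.94 mm², x = 165 mm, Ī = 1885.7 mm⁴.
Hole 4 (subtracted): ⌀14, A = 153.94 mm², x = 220 mm, Ī = 1885.7 mm⁴.
By symmetry the centroid is at mid-width, x̄ = 137.5 mm.
Transfer each piece to the vertical centroidal axis using Ī + A·d² with d = x − 137.5:
  plate: d = 0 mm → contributes +95 319 010 mm⁴
  hole 1: d = -82.5 mm → contributes −1 049 627 mm⁴
  hole 2: d = -27.5 mm → contributes −118 301 mm⁴
  hole 3: d = 27.5 mm → contributes −118 301 mm⁴
  hole 4: d = 82.5 mm → contributes −1 049 627 mm⁴
Total I = 92 983 155 mm⁴.

I_y ≈ 9.30 × 10⁷ mm⁴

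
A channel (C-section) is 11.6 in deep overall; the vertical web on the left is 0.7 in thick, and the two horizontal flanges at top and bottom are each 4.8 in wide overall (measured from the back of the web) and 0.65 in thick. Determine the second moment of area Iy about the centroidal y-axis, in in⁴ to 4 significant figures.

Iy ≈ 26.33 in⁴

Treat the section as a set of non-overlapping primitives; coordinates are from the bounding-box lower-left.
Web: 0.7 × 11.6, A = 8.12 in², x = 0.35 in, Ī = 0.331567 in⁴.
Top flange (beyond web): 4.1 × 0.65, A = 2.665 in², x = 2.75 in, Ī = 3.73322 in⁴.
Bottom flange (beyond web): 4.1 × 0.65, A = 2.665 in², x = 2.75 in, Ī = 3.73322 in⁴.
Centroid: x̄ = ΣA·x / ΣA = 1.30108 in.
Transfer each piece to the centroidal y-axis using Ī + A·d² with d = x − 1.30108:
  web: d = -0.951078 in → contributes +7.67651 in⁴
  top flange (beyond web): d = 1.44892 in → contributes +9.32805 in⁴
  bottom flange (beyond web): d = 1.44892 in → contributes +9.32805 in⁴
Total I = 26.3326 in⁴.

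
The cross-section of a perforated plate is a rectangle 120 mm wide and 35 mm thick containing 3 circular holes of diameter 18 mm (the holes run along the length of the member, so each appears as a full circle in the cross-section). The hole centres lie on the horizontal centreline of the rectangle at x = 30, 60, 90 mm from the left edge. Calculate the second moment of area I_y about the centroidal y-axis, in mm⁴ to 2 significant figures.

Split into non-overlapping primitives; take the origin at the lower-left of the bounding box.
Plate: 120 × 35, A = 4 200 mm², x = 60 mm, Ī = 5 040 000 mm⁴.
Hole 1 (subtracted): ⌀18, A = 254.5 mm², x = 30 mm, Ī = 5 153 mm⁴.
Hole 2 (subtracted): ⌀18, A = 254.5 mm², x = 60 mm, Ī = 5 153 mm⁴.
Hole 3 (subtracted): ⌀18, A = 254.5 mm², x = 90 mm, Ī = 5 153 mm⁴.
By symmetry the centroid is at mid-width, x̄ = 60 mm.
Transfer each piece to the centroidal y-axis using Ī + A·d² with d = x − 60:
  plate: d = 0 mm → contributes +5 040 000 mm⁴
  hole 1: d = -30 mm → contributes −234 175 mm⁴
  hole 2: d = 0 mm → contributes −5 153 mm⁴
  hole 3: d = 30 mm → contributes −234 175 mm⁴
Total I = 4 566 497 mm⁴.

I_y ≈ 4.6 × 10⁶ mm⁴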